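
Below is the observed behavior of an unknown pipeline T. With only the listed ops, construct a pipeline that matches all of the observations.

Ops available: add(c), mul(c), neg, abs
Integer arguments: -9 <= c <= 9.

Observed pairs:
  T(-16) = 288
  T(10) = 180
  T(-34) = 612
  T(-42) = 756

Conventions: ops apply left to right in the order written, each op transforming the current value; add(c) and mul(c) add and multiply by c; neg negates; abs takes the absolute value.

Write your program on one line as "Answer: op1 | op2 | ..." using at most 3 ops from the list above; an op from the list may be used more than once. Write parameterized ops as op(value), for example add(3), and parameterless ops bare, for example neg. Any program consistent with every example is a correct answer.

mul(9) | abs | mul(2)

Check, running the answer program on each example:
  -16 -> -144 -> 144 -> 288
  10 -> 90 -> 90 -> 180
  -34 -> -306 -> 306 -> 612
  -42 -> -378 -> 378 -> 756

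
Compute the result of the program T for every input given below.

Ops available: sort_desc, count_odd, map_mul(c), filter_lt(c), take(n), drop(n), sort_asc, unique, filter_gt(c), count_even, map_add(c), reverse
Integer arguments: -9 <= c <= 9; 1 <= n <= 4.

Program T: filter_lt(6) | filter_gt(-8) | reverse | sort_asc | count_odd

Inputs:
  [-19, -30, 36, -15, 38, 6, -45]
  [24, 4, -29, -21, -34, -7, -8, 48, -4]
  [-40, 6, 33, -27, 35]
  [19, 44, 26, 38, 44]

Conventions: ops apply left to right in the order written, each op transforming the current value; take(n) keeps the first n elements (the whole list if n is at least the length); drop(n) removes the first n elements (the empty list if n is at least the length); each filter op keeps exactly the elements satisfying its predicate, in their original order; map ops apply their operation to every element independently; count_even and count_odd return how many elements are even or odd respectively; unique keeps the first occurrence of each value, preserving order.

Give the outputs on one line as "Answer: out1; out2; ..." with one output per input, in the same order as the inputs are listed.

Execution, op by op:
  [-19, -30, 36, -15, 38, 6, -45] -> [-19, -30, -15, -45] -> [] -> [] -> [] -> 0
  [24, 4, -29, -21, -34, -7, -8, 48, -4] -> [4, -29, -21, -34, -7, -8, -4] -> [4, -7, -4] -> [-4, -7, 4] -> [-7, -4, 4] -> 1
  [-40, 6, 33, -27, 35] -> [-40, -27] -> [] -> [] -> [] -> 0
  [19, 44, 26, 38, 44] -> [] -> [] -> [] -> [] -> 0

0; 1; 0; 0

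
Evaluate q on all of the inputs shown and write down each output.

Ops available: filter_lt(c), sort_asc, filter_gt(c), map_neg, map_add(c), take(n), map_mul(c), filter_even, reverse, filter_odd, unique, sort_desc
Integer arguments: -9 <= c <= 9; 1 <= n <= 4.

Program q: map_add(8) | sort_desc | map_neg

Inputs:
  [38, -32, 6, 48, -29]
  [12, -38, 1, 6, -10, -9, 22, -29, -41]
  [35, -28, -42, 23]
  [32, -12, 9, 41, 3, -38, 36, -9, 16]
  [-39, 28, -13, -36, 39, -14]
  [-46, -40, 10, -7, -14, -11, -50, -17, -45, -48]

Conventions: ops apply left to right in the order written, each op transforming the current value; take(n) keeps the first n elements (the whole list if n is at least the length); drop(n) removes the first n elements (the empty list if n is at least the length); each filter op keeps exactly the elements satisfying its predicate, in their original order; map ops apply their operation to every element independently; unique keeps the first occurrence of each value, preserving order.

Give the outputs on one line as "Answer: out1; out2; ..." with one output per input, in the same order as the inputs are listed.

Execution, op by op:
  [38, -32, 6, 48, -29] -> [46, -24, 14, 56, -21] -> [56, 46, 14, -21, -24] -> [-56, -46, -14, 21, 24]
  [12, -38, 1, 6, -10, -9, 22, -29, -41] -> [20, -30, 9, 14, -2, -1, 30, -21, -33] -> [30, 20, 14, 9, -1, -2, -21, -30, -33] -> [-30, -20, -14, -9, 1, 2, 21, 30, 33]
  [35, -28, -42, 23] -> [43, -20, -34, 31] -> [43, 31, -20, -34] -> [-43, -31, 20, 34]
  [32, -12, 9, 41, 3, -38, 36, -9, 16] -> [40, -4, 17, 49, 11, -30, 44, -1, 24] -> [49, 44, 40, 24, 17, 11, -1, -4, -30] -> [-49, -44, -40, -24, -17, -11, 1, 4, 30]
  [-39, 28, -13, -36, 39, -14] -> [-31, 36, -5, -28, 47, -6] -> [47, 36, -5, -6, -28, -31] -> [-47, -36, 5, 6, 28, 31]
  [-46, -40, 10, -7, -14, -11, -50, -17, -45, -48] -> [-38, -32, 18, 1, -6, -3, -42, -9, -37, -40] -> [18, 1, -3, -6, -9, -32, -37, -38, -40, -42] -> [-18, -1, 3, 6, 9, 32, 37, 38, 40, 42]

[-56, -46, -14, 21, 24]; [-30, -20, -14, -9, 1, 2, 21, 30, 33]; [-43, -31, 20, 34]; [-49, -44, -40, -24, -17, -11, 1, 4, 30]; [-47, -36, 5, 6, 28, 31]; [-18, -1, 3, 6, 9, 32, 37, 38, 40, 42]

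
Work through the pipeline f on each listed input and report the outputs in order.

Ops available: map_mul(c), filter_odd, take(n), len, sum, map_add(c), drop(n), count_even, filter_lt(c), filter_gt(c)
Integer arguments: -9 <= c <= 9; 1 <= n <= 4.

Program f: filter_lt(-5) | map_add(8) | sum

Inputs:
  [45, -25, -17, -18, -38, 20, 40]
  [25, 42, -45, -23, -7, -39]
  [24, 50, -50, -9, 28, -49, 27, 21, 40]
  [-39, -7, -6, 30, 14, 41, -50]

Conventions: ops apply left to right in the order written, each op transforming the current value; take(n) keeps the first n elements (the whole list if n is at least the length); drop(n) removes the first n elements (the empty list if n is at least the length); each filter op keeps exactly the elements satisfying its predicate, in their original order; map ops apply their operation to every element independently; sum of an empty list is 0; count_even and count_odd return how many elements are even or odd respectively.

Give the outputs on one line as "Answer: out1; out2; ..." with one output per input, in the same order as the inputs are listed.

-66; -82; -84; -70

Execution, op by op:
  [45, -25, -17, -18, -38, 20, 40] -> [-25, -17, -18, -38] -> [-17, -9, -10, -30] -> -66
  [25, 42, -45, -23, -7, -39] -> [-45, -23, -7, -39] -> [-37, -15, 1, -31] -> -82
  [24, 50, -50, -9, 28, -49, 27, 21, 40] -> [-50, -9, -49] -> [-42, -1, -41] -> -84
  [-39, -7, -6, 30, 14, 41, -50] -> [-39, -7, -6, -50] -> [-31, 1, 2, -42] -> -70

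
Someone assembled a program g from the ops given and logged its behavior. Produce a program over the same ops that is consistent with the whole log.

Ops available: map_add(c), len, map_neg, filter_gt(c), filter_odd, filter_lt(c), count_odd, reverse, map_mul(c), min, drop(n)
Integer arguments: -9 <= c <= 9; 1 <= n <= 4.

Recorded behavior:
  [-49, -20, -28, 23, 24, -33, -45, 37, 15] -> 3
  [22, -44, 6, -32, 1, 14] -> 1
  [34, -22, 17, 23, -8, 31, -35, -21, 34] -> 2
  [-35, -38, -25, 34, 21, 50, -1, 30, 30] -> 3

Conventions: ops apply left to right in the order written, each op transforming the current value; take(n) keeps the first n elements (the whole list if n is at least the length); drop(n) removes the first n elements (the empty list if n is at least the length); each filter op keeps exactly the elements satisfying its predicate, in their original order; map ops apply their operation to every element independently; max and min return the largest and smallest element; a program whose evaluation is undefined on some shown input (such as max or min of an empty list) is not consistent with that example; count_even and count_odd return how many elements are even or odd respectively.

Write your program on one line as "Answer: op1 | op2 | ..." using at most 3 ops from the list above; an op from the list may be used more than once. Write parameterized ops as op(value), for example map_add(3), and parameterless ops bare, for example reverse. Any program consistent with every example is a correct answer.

filter_odd | filter_lt(4) | len

Check, running the answer program on each example:
  [-49, -20, -28, 23, 24, -33, -45, 37, 15] -> [-49, 23, -33, -45, 37, 15] -> [-49, -33, -45] -> 3
  [22, -44, 6, -32, 1, 14] -> [1] -> [1] -> 1
  [34, -22, 17, 23, -8, 31, -35, -21, 34] -> [17, 23, 31, -35, -21] -> [-35, -21] -> 2
  [-35, -38, -25, 34, 21, 50, -1, 30, 30] -> [-35, -25, 21, -1] -> [-35, -25, -1] -> 3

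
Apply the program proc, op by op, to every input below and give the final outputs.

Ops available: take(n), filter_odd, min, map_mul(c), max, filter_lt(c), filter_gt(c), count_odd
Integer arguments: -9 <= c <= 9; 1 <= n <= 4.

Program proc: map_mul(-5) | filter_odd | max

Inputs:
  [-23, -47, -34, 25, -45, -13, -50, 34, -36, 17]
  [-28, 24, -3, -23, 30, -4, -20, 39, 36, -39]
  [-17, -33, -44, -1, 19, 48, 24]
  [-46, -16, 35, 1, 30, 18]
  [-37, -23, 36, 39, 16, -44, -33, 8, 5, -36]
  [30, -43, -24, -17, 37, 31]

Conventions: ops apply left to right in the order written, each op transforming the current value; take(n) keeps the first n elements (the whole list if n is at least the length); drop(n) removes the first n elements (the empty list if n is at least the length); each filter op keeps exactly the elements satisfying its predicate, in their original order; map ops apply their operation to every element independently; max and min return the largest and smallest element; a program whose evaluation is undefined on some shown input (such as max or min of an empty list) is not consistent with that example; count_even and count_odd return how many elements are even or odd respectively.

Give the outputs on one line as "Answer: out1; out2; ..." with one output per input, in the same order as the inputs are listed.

Execution, op by op:
  [-23, -47, -34, 25, -45, -13, -50, 34, -36, 17] -> [115, 235, 170, -125, 225, 65, 250, -170, 180, -85] -> [115, 235, -125, 225, 65, -85] -> 235
  [-28, 24, -3, -23, 30, -4, -20, 39, 36, -39] -> [140, -120, 15, 115, -150, 20, 100, -195, -180, 195] -> [15, 115, -195, 195] -> 195
  [-17, -33, -44, -1, 19, 48, 24] -> [85, 165, 220, 5, -95, -240, -120] -> [85, 165, 5, -95] -> 165
  [-46, -16, 35, 1, 30, 18] -> [230, 80, -175, -5, -150, -90] -> [-175, -5] -> -5
  [-37, -23, 36, 39, 16, -44, -33, 8, 5, -36] -> [185, 115, -180, -195, -80, 220, 165, -40, -25, 180] -> [185, 115, -195, 165, -25] -> 185
  [30, -43, -24, -17, 37, 31] -> [-150, 215, 120, 85, -185, -155] -> [215, 85, -185, -155] -> 215

235; 195; 165; -5; 185; 215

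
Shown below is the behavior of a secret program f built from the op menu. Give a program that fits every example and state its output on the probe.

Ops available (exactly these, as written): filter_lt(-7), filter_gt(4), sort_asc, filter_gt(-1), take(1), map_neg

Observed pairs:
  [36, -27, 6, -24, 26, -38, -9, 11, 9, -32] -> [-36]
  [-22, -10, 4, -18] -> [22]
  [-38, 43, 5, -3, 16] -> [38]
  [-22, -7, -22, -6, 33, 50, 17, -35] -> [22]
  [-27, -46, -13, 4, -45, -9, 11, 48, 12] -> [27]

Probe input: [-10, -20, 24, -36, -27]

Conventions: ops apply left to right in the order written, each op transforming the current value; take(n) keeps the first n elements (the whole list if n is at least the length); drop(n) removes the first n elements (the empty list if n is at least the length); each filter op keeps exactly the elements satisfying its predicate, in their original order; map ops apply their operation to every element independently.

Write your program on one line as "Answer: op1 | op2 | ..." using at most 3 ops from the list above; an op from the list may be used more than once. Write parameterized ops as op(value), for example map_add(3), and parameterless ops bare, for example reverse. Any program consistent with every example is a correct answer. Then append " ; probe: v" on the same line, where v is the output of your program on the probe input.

map_neg | take(1) ; probe: [10]

Check, running the answer program on each example:
  [36, -27, 6, -24, 26, -38, -9, 11, 9, -32] -> [-36, 27, -6, 24, -26, 38, 9, -11, -9, 32] -> [-36]
  [-22, -10, 4, -18] -> [22, 10, -4, 18] -> [22]
  [-38, 43, 5, -3, 16] -> [38, -43, -5, 3, -16] -> [38]
  [-22, -7, -22, -6, 33, 50, 17, -35] -> [22, 7, 22, 6, -33, -50, -17, 35] -> [22]
  [-27, -46, -13, 4, -45, -9, 11, 48, 12] -> [27, 46, 13, -4, 45, 9, -11, -48, -12] -> [27]
  probe: [-10, -20, 24, -36, -27] -> [10, 20, -24, 36, 27] -> [10]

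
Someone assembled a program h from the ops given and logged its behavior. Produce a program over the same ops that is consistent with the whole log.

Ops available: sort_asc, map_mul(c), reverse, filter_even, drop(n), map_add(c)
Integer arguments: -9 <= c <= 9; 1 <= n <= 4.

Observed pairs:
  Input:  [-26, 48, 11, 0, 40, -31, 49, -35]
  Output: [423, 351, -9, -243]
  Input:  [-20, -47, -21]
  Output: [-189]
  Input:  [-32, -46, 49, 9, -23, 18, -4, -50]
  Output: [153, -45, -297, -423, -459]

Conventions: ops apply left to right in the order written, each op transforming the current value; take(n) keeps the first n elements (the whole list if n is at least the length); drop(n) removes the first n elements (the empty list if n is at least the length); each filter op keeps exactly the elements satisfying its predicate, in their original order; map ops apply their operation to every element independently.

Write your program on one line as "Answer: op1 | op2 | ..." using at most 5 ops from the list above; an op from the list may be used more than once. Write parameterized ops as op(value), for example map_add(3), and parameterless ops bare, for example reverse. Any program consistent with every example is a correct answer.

map_mul(-9) | sort_asc | filter_even | map_add(9) | map_mul(-1)

Check, running the answer program on each example:
  [-26, 48, 11, 0, 40, -31, 49, -35] -> [234, -432, -99, 0, -360, 279, -441, 315] -> [-441, -432, -360, -99, 0, 234, 279, 315] -> [-432, -360, 0, 234] -> [-423, -351, 9, 243] -> [423, 351, -9, -243]
  [-20, -47, -21] -> [180, 423, 189] -> [180, 189, 423] -> [180] -> [189] -> [-189]
  [-32, -46, 49, 9, -23, 18, -4, -50] -> [288, 414, -441, -81, 207, -162, 36, 450] -> [-441, -162, -81, 36, 207, 288, 414, 450] -> [-162, 36, 288, 414, 450] -> [-153, 45, 297, 423, 459] -> [153, -45, -297, -423, -459]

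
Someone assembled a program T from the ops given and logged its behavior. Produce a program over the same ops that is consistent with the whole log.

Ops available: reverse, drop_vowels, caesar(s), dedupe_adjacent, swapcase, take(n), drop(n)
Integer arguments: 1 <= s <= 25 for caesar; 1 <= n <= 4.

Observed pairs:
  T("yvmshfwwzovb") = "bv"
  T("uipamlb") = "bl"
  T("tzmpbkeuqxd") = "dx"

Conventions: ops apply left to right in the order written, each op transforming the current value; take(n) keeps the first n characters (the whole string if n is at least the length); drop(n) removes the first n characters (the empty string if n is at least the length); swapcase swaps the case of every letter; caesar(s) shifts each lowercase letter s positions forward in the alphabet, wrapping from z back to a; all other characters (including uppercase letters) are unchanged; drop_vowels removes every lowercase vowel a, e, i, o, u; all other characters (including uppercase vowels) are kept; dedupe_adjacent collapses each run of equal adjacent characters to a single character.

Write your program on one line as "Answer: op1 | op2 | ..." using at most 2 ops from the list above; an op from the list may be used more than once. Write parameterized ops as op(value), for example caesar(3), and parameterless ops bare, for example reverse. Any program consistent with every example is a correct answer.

reverse | take(2)

Check, running the answer program on each example:
  "yvmshfwwzovb" -> "bvozwwfhsmvy" -> "bv"
  "uipamlb" -> "blmapiu" -> "bl"
  "tzmpbkeuqxd" -> "dxquekbpmzt" -> "dx"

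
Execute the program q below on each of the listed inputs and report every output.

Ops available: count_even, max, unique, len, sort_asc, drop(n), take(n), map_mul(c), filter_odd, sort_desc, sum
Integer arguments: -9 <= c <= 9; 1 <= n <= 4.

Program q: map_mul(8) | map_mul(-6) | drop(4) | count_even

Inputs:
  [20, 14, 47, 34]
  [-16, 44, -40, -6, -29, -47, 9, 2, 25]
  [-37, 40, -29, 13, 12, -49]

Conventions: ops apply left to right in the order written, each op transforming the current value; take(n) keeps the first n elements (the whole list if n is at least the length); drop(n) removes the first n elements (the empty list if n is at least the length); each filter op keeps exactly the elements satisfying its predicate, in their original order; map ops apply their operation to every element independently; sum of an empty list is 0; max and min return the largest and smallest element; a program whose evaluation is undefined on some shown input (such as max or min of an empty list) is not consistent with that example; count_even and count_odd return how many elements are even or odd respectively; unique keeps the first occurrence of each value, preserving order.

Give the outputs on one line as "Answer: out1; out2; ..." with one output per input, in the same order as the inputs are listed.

0; 5; 2

Execution, op by op:
  [20, 14, 47, 34] -> [160, 112, 376, 272] -> [-960, -672, -2256, -1632] -> [] -> 0
  [-16, 44, -40, -6, -29, -47, 9, 2, 25] -> [-128, 352, -320, -48, -232, -376, 72, 16, 200] -> [768, -2112, 1920, 288, 1392, 2256, -432, -96, -1200] -> [1392, 2256, -432, -96, -1200] -> 5
  [-37, 40, -29, 13, 12, -49] -> [-296, 320, -232, 104, 96, -392] -> [1776, -1920, 1392, -624, -576, 2352] -> [-576, 2352] -> 2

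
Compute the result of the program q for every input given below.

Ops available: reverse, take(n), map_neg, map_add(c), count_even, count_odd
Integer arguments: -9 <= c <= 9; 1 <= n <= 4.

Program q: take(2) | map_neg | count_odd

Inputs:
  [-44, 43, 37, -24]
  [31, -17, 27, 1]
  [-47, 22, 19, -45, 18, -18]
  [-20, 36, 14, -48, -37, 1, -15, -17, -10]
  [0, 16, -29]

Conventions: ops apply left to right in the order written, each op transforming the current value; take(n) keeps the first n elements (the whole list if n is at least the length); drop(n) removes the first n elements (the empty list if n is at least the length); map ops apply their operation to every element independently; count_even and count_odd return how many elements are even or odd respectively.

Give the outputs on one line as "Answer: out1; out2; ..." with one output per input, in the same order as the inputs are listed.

Execution, op by op:
  [-44, 43, 37, -24] -> [-44, 43] -> [44, -43] -> 1
  [31, -17, 27, 1] -> [31, -17] -> [-31, 17] -> 2
  [-47, 22, 19, -45, 18, -18] -> [-47, 22] -> [47, -22] -> 1
  [-20, 36, 14, -48, -37, 1, -15, -17, -10] -> [-20, 36] -> [20, -36] -> 0
  [0, 16, -29] -> [0, 16] -> [0, -16] -> 0

1; 2; 1; 0; 0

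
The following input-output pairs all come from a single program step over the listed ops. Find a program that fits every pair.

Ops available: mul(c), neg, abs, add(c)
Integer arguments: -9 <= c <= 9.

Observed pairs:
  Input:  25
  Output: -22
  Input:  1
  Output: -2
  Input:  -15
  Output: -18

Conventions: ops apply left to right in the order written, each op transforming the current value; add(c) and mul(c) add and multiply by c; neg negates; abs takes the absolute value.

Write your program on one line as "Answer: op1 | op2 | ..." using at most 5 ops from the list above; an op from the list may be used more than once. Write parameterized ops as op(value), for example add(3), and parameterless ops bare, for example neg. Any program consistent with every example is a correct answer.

neg | add(3) | abs | neg

Check, running the answer program on each example:
  25 -> -25 -> -22 -> 22 -> -22
  1 -> -1 -> 2 -> 2 -> -2
  -15 -> 15 -> 18 -> 18 -> -18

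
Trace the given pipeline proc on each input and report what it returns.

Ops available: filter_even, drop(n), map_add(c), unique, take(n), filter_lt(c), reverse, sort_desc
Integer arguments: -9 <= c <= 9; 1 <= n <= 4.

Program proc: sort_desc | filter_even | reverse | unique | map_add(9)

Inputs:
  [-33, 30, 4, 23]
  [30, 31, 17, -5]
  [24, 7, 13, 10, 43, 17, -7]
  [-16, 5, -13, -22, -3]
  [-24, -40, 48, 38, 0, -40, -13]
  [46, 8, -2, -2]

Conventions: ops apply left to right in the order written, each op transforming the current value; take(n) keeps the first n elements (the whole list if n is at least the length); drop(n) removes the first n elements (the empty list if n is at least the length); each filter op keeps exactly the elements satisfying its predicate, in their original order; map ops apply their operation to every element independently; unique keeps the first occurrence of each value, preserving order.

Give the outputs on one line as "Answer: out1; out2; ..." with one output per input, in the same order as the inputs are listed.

[13, 39]; [39]; [19, 33]; [-13, -7]; [-31, -15, 9, 47, 57]; [7, 17, 55]

Execution, op by op:
  [-33, 30, 4, 23] -> [30, 23, 4, -33] -> [30, 4] -> [4, 30] -> [4, 30] -> [13, 39]
  [30, 31, 17, -5] -> [31, 30, 17, -5] -> [30] -> [30] -> [30] -> [39]
  [24, 7, 13, 10, 43, 17, -7] -> [43, 24, 17, 13, 10, 7, -7] -> [24, 10] -> [10, 24] -> [10, 24] -> [19, 33]
  [-16, 5, -13, -22, -3] -> [5, -3, -13, -16, -22] -> [-16, -22] -> [-22, -16] -> [-22, -16] -> [-13, -7]
  [-24, -40, 48, 38, 0, -40, -13] -> [48, 38, 0, -13, -24, -40, -40] -> [48, 38, 0, -24, -40, -40] -> [-40, -40, -24, 0, 38, 48] -> [-40, -24, 0, 38, 48] -> [-31, -15, 9, 47, 57]
  [46, 8, -2, -2] -> [46, 8, -2, -2] -> [46, 8, -2, -2] -> [-2, -2, 8, 46] -> [-2, 8, 46] -> [7, 17, 55]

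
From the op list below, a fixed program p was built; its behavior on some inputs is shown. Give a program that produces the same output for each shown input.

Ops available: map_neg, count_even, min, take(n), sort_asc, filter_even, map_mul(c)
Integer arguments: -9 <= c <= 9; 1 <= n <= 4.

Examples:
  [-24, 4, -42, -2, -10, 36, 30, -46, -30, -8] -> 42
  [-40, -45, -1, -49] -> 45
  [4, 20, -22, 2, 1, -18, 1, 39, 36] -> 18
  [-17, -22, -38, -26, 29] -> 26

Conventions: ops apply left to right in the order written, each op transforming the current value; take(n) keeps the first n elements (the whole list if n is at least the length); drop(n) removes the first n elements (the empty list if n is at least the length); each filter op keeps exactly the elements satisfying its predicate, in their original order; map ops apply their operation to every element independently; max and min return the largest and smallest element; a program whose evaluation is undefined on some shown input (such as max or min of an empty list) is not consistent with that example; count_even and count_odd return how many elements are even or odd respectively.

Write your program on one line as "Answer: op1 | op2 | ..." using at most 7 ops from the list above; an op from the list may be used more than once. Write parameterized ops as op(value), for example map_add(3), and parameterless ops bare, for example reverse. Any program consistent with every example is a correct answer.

sort_asc | map_neg | take(2) | sort_asc | take(1) | min

Check, running the answer program on each example:
  [-24, 4, -42, -2, -10, 36, 30, -46, -30, -8] -> [-46, -42, -30, -24, -10, -8, -2, 4, 30, 36] -> [46, 42, 30, 24, 10, 8, 2, -4, -30, -36] -> [46, 42] -> [42, 46] -> [42] -> 42
  [-40, -45, -1, -49] -> [-49, -45, -40, -1] -> [49, 45, 40, 1] -> [49, 45] -> [45, 49] -> [45] -> 45
  [4, 20, -22, 2, 1, -18, 1, 39, 36] -> [-22, -18, 1, 1, 2, 4, 20, 36, 39] -> [22, 18, -1, -1, -2, -4, -20, -36, -39] -> [22, 18] -> [18, 22] -> [18] -> 18
  [-17, -22, -38, -26, 29] -> [-38, -26, -22, -17, 29] -> [38, 26, 22, 17, -29] -> [38, 26] -> [26, 38] -> [26] -> 26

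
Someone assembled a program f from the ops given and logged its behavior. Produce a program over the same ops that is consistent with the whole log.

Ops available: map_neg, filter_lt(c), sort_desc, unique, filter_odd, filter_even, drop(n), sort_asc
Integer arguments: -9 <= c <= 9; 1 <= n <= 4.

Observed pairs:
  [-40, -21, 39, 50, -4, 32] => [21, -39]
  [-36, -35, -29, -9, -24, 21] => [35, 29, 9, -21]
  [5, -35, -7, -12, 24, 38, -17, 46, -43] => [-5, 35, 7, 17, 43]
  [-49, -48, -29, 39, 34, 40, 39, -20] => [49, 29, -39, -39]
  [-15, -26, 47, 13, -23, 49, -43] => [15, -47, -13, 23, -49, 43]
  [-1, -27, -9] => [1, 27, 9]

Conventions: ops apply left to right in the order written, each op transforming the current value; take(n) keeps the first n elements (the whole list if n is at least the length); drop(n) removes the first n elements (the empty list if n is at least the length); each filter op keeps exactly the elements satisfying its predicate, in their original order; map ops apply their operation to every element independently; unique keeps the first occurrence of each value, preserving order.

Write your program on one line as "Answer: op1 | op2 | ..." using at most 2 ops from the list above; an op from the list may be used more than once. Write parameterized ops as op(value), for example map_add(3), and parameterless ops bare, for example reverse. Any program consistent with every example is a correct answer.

filter_odd | map_neg

Check, running the answer program on each example:
  [-40, -21, 39, 50, -4, 32] -> [-21, 39] -> [21, -39]
  [-36, -35, -29, -9, -24, 21] -> [-35, -29, -9, 21] -> [35, 29, 9, -21]
  [5, -35, -7, -12, 24, 38, -17, 46, -43] -> [5, -35, -7, -17, -43] -> [-5, 35, 7, 17, 43]
  [-49, -48, -29, 39, 34, 40, 39, -20] -> [-49, -29, 39, 39] -> [49, 29, -39, -39]
  [-15, -26, 47, 13, -23, 49, -43] -> [-15, 47, 13, -23, 49, -43] -> [15, -47, -13, 23, -49, 43]
  [-1, -27, -9] -> [-1, -27, -9] -> [1, 27, 9]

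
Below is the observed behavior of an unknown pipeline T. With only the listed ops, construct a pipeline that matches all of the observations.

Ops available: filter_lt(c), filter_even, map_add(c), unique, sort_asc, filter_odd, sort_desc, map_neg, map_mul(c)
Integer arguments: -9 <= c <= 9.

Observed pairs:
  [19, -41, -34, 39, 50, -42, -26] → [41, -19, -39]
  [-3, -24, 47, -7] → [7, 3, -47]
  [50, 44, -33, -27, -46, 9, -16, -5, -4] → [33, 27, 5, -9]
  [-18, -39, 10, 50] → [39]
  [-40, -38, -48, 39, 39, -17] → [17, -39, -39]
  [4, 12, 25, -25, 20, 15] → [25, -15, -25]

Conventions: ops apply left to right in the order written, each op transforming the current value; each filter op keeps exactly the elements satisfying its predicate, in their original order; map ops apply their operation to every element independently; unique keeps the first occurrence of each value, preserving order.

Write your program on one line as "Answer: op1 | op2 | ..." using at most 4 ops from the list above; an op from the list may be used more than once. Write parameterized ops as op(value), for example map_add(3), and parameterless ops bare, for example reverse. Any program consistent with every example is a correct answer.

sort_asc | map_neg | filter_odd

Check, running the answer program on each example:
  [19, -41, -34, 39, 50, -42, -26] -> [-42, -41, -34, -26, 19, 39, 50] -> [42, 41, 34, 26, -19, -39, -50] -> [41, -19, -39]
  [-3, -24, 47, -7] -> [-24, -7, -3, 47] -> [24, 7, 3, -47] -> [7, 3, -47]
  [50, 44, -33, -27, -46, 9, -16, -5, -4] -> [-46, -33, -27, -16, -5, -4, 9, 44, 50] -> [46, 33, 27, 16, 5, 4, -9, -44, -50] -> [33, 27, 5, -9]
  [-18, -39, 10, 50] -> [-39, -18, 10, 50] -> [39, 18, -10, -50] -> [39]
  [-40, -38, -48, 39, 39, -17] -> [-48, -40, -38, -17, 39, 39] -> [48, 40, 38, 17, -39, -39] -> [17, -39, -39]
  [4, 12, 25, -25, 20, 15] -> [-25, 4, 12, 15, 20, 25] -> [25, -4, -12, -15, -20, -25] -> [25, -15, -25]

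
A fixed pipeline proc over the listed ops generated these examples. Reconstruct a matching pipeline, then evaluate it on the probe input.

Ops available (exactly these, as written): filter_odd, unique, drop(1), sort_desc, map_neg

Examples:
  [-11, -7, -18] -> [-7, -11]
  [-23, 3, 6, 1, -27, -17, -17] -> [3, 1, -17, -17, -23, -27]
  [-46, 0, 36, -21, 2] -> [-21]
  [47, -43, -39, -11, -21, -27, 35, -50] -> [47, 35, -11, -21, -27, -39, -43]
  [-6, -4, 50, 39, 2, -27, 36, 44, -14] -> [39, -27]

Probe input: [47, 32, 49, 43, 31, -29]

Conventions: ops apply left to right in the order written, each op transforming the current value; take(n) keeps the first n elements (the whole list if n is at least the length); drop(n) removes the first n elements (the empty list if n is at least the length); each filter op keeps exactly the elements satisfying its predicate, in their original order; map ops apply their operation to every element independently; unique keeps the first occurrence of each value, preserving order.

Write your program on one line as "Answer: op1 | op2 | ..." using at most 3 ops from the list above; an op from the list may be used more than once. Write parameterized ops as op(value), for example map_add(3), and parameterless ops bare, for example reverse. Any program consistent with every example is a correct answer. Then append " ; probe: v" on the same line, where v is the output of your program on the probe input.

filter_odd | sort_desc ; probe: [49, 47, 43, 31, -29]

Check, running the answer program on each example:
  [-11, -7, -18] -> [-11, -7] -> [-7, -11]
  [-23, 3, 6, 1, -27, -17, -17] -> [-23, 3, 1, -27, -17, -17] -> [3, 1, -17, -17, -23, -27]
  [-46, 0, 36, -21, 2] -> [-21] -> [-21]
  [47, -43, -39, -11, -21, -27, 35, -50] -> [47, -43, -39, -11, -21, -27, 35] -> [47, 35, -11, -21, -27, -39, -43]
  [-6, -4, 50, 39, 2, -27, 36, 44, -14] -> [39, -27] -> [39, -27]
  probe: [47, 32, 49, 43, 31, -29] -> [47, 49, 43, 31, -29] -> [49, 47, 43, 31, -29]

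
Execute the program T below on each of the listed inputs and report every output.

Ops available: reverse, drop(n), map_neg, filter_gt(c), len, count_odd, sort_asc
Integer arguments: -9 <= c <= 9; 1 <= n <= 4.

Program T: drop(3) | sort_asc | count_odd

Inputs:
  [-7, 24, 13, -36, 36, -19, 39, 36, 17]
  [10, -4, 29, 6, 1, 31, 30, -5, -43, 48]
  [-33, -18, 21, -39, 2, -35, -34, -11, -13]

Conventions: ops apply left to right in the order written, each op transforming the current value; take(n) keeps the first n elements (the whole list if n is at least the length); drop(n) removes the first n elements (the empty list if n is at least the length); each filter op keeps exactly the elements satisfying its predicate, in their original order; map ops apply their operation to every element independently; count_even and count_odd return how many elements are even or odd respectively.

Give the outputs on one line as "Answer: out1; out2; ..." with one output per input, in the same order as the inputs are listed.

Execution, op by op:
  [-7, 24, 13, -36, 36, -19, 39, 36, 17] -> [-36, 36, -19, 39, 36, 17] -> [-36, -19, 17, 36, 36, 39] -> 3
  [10, -4, 29, 6, 1, 31, 30, -5, -43, 48] -> [6, 1, 31, 30, -5, -43, 48] -> [-43, -5, 1, 6, 30, 31, 48] -> 4
  [-33, -18, 21, -39, 2, -35, -34, -11, -13] -> [-39, 2, -35, -34, -11, -13] -> [-39, -35, -34, -13, -11, 2] -> 4

3; 4; 4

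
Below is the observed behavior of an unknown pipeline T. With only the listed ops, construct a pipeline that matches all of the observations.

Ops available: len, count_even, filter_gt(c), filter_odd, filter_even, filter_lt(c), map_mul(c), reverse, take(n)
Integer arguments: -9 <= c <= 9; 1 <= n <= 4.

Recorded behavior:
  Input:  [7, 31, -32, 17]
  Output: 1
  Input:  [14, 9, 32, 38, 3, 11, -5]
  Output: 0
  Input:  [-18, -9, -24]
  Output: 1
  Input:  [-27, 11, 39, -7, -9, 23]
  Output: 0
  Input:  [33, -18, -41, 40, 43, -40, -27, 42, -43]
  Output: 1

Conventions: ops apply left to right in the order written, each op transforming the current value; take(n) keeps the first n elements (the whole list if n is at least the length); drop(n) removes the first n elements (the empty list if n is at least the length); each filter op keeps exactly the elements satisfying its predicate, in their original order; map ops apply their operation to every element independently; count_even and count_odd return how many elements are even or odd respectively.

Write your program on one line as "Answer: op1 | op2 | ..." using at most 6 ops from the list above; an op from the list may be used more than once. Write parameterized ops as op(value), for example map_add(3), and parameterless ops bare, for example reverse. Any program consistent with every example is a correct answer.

filter_even | map_mul(7) | take(1) | filter_lt(-1) | count_even

Check, running the answer program on each example:
  [7, 31, -32, 17] -> [-32] -> [-224] -> [-224] -> [-224] -> 1
  [14, 9, 32, 38, 3, 11, -5] -> [14, 32, 38] -> [98, 224, 266] -> [98] -> [] -> 0
  [-18, -9, -24] -> [-18, -24] -> [-126, -168] -> [-126] -> [-126] -> 1
  [-27, 11, 39, -7, -9, 23] -> [] -> [] -> [] -> [] -> 0
  [33, -18, -41, 40, 43, -40, -27, 42, -43] -> [-18, 40, -40, 42] -> [-126, 280, -280, 294] -> [-126] -> [-126] -> 1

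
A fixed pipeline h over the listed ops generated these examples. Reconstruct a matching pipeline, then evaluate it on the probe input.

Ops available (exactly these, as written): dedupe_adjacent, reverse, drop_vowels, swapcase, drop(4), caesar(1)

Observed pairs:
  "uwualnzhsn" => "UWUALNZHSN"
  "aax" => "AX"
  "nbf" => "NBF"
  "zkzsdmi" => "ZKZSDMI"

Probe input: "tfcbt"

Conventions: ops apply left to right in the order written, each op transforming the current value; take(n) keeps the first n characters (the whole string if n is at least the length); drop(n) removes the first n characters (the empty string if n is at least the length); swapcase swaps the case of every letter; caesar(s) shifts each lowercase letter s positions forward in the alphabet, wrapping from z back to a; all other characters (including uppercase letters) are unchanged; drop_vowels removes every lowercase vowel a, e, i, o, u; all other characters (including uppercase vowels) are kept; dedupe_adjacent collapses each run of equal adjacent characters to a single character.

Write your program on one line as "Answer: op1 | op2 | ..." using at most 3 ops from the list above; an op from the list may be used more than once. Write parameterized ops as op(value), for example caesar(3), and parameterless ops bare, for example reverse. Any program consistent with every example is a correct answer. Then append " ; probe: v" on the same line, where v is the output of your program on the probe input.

dedupe_adjacent | swapcase ; probe: "TFCBT"

Check, running the answer program on each example:
  "uwualnzhsn" -> "uwualnzhsn" -> "UWUALNZHSN"
  "aax" -> "ax" -> "AX"
  "nbf" -> "nbf" -> "NBF"
  "zkzsdmi" -> "zkzsdmi" -> "ZKZSDMI"
  probe: "tfcbt" -> "tfcbt" -> "TFCBT"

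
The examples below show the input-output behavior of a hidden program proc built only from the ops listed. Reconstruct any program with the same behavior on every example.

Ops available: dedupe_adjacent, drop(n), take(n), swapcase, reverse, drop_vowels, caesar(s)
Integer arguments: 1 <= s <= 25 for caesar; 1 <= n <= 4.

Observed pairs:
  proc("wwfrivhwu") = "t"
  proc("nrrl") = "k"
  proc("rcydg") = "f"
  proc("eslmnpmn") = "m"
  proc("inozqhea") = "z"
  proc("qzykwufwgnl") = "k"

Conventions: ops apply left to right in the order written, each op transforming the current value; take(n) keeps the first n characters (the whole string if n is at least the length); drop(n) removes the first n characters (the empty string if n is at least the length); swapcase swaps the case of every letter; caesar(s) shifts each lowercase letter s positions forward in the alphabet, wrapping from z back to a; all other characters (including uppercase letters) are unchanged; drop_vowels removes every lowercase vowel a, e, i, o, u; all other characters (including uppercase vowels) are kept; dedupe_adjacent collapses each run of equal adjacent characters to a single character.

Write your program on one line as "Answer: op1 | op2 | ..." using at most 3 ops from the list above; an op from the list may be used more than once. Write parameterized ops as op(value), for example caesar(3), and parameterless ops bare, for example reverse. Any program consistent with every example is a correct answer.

reverse | caesar(25) | take(1)

Check, running the answer program on each example:
  "wwfrivhwu" -> "uwhvirfww" -> "tvguhqevv" -> "t"
  "nrrl" -> "lrrn" -> "kqqm" -> "k"
  "rcydg" -> "gdycr" -> "fcxbq" -> "f"
  "eslmnpmn" -> "nmpnmlse" -> "mlomlkrd" -> "m"
  "inozqhea" -> "aehqzoni" -> "zdgpynmh" -> "z"
  "qzykwufwgnl" -> "lngwfuwkyzq" -> "kmfvetvjxyp" -> "k"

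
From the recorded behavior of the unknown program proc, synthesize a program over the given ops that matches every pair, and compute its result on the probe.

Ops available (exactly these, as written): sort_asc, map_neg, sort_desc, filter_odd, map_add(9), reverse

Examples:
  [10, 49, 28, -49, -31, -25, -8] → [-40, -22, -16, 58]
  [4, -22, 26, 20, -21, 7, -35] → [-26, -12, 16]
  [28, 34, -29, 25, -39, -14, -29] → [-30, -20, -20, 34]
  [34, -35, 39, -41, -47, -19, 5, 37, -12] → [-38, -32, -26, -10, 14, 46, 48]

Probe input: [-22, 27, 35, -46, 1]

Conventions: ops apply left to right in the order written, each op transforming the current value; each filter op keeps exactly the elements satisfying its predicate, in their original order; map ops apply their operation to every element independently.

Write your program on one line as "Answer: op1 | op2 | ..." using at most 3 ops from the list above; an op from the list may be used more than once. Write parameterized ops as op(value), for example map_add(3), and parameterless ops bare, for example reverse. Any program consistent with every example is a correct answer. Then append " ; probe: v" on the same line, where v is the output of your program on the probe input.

filter_odd | sort_asc | map_add(9) ; probe: [10, 36, 44]

Check, running the answer program on each example:
  [10, 49, 28, -49, -31, -25, -8] -> [49, -49, -31, -25] -> [-49, -31, -25, 49] -> [-40, -22, -16, 58]
  [4, -22, 26, 20, -21, 7, -35] -> [-21, 7, -35] -> [-35, -21, 7] -> [-26, -12, 16]
  [28, 34, -29, 25, -39, -14, -29] -> [-29, 25, -39, -29] -> [-39, -29, -29, 25] -> [-30, -20, -20, 34]
  [34, -35, 39, -41, -47, -19, 5, 37, -12] -> [-35, 39, -41, -47, -19, 5, 37] -> [-47, -41, -35, -19, 5, 37, 39] -> [-38, -32, -26, -10, 14, 46, 48]
  probe: [-22, 27, 35, -46, 1] -> [27, 35, 1] -> [1, 27, 35] -> [10, 36, 44]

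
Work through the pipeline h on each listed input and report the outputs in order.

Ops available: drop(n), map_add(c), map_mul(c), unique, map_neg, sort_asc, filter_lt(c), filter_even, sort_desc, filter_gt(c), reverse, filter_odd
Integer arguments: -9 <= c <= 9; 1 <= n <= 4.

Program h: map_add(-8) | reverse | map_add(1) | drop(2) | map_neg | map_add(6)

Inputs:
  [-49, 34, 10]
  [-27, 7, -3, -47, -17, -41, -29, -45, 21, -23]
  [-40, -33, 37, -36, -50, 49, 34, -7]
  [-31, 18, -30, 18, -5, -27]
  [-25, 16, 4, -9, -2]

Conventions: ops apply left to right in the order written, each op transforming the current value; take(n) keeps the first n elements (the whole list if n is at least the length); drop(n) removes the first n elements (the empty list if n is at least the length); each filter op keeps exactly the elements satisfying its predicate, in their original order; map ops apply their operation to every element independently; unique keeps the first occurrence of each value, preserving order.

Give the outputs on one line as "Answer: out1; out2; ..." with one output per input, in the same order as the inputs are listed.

Execution, op by op:
  [-49, 34, 10] -> [-57, 26, 2] -> [2, 26, -57] -> [3, 27, -56] -> [-56] -> [56] -> [62]
  [-27, 7, -3, -47, -17, -41, -29, -45, 21, -23] -> [-35, -1, -11, -55, -25, -49, -37, -53, 13, -31] -> [-31, 13, -53, -37, -49, -25, -55, -11, -1, -35] -> [-30, 14, -52, -36, -48, -24, -54, -10, 0, -34] -> [-52, -36, -48, -24, -54, -10, 0, -34] -> [52, 36, 48, 24, 54, 10, 0, 34] -> [58, 42, 54, 30, 60, 16, 6, 40]
  [-40, -33, 37, -36, -50, 49, 34, -7] -> [-48, -41, 29, -44, -58, 41, 26, -15] -> [-15, 26, 41, -58, -44, 29, -41, -48] -> [-14, 27, 42, -57, -43, 30, -40, -47] -> [42, -57, -43, 30, -40, -47] -> [-42, 57, 43, -30, 40, 47] -> [-36, 63, 49, -24, 46, 53]
  [-31, 18, -30, 18, -5, -27] -> [-39, 10, -38, 10, -13, -35] -> [-35, -13, 10, -38, 10, -39] -> [-34, -12, 11, -37, 11, -38] -> [11, -37, 11, -38] -> [-11, 37, -11, 38] -> [-5, 43, -5, 44]
  [-25, 16, 4, -9, -2] -> [-33, 8, -4, -17, -10] -> [-10, -17, -4, 8, -33] -> [-9, -16, -3, 9, -32] -> [-3, 9, -32] -> [3, -9, 32] -> [9, -3, 38]

[62]; [58, 42, 54, 30, 60, 16, 6, 40]; [-36, 63, 49, -24, 46, 53]; [-5, 43, -5, 44]; [9, -3, 38]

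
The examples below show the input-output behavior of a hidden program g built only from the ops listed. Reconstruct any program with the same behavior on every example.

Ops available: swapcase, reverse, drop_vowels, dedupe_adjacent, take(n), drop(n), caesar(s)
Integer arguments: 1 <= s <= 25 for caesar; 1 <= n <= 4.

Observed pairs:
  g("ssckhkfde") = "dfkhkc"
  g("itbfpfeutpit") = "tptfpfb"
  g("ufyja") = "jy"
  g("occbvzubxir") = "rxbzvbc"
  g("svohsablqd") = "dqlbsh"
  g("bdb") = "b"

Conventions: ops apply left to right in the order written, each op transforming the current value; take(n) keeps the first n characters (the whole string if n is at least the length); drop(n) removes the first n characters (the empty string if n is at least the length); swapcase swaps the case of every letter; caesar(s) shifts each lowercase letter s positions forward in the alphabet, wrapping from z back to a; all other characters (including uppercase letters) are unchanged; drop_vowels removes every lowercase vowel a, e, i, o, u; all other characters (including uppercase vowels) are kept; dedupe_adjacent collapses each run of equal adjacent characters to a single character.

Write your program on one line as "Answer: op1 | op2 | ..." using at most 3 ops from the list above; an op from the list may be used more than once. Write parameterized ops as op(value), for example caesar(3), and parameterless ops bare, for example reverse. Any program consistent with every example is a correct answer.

drop(2) | drop_vowels | reverse

Check, running the answer program on each example:
  "ssckhkfde" -> "ckhkfde" -> "ckhkfd" -> "dfkhkc"
  "itbfpfeutpit" -> "bfpfeutpit" -> "bfpftpt" -> "tptfpfb"
  "ufyja" -> "yja" -> "yj" -> "jy"
  "occbvzubxir" -> "cbvzubxir" -> "cbvzbxr" -> "rxbzvbc"
  "svohsablqd" -> "ohsablqd" -> "hsblqd" -> "dqlbsh"
  "bdb" -> "b" -> "b" -> "b"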